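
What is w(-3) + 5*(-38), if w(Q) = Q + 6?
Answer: -187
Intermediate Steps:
w(Q) = 6 + Q
w(-3) + 5*(-38) = (6 - 3) + 5*(-38) = 3 - 190 = -187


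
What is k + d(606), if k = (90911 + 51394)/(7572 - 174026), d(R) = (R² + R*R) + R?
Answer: 122356531107/166454 ≈ 7.3508e+5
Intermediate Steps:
d(R) = R + 2*R² (d(R) = (R² + R²) + R = 2*R² + R = R + 2*R²)
k = -142305/166454 (k = 142305/(-166454) = 142305*(-1/166454) = -142305/166454 ≈ -0.85492)
k + d(606) = -142305/166454 + 606*(1 + 2*606) = -142305/166454 + 606*(1 + 1212) = -142305/166454 + 606*1213 = -142305/166454 + 735078 = 122356531107/166454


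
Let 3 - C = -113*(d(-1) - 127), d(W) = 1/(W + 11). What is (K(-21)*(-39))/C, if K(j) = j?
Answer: -390/6827 ≈ -0.057126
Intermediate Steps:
d(W) = 1/(11 + W)
C = -143367/10 (C = 3 - (-113)*(1/(11 - 1) - 127) = 3 - (-113)*(1/10 - 127) = 3 - (-113)*(⅒ - 127) = 3 - (-113)*(-1269)/10 = 3 - 1*143397/10 = 3 - 143397/10 = -143367/10 ≈ -14337.)
(K(-21)*(-39))/C = (-21*(-39))/(-143367/10) = 819*(-10/143367) = -390/6827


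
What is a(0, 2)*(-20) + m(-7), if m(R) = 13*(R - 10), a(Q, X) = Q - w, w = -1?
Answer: -241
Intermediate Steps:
a(Q, X) = 1 + Q (a(Q, X) = Q - 1*(-1) = Q + 1 = 1 + Q)
m(R) = -130 + 13*R (m(R) = 13*(-10 + R) = -130 + 13*R)
a(0, 2)*(-20) + m(-7) = (1 + 0)*(-20) + (-130 + 13*(-7)) = 1*(-20) + (-130 - 91) = -20 - 221 = -241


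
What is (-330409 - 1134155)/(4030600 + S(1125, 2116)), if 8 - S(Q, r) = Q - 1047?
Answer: -244094/671755 ≈ -0.36337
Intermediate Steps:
S(Q, r) = 1055 - Q (S(Q, r) = 8 - (Q - 1047) = 8 - (-1047 + Q) = 8 + (1047 - Q) = 1055 - Q)
(-330409 - 1134155)/(4030600 + S(1125, 2116)) = (-330409 - 1134155)/(4030600 + (1055 - 1*1125)) = -1464564/(4030600 + (1055 - 1125)) = -1464564/(4030600 - 70) = -1464564/4030530 = -1464564*1/4030530 = -244094/671755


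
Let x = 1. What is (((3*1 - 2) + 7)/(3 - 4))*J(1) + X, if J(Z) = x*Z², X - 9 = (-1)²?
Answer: 2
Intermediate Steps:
X = 10 (X = 9 + (-1)² = 9 + 1 = 10)
J(Z) = Z² (J(Z) = 1*Z² = Z²)
(((3*1 - 2) + 7)/(3 - 4))*J(1) + X = (((3*1 - 2) + 7)/(3 - 4))*1² + 10 = (((3 - 2) + 7)/(-1))*1 + 10 = ((1 + 7)*(-1))*1 + 10 = (8*(-1))*1 + 10 = -8*1 + 10 = -8 + 10 = 2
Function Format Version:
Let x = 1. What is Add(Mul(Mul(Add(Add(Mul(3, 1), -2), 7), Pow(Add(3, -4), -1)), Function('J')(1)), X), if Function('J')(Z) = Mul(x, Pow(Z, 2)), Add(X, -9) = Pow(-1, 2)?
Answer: 2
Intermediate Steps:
X = 10 (X = Add(9, Pow(-1, 2)) = Add(9, 1) = 10)
Function('J')(Z) = Pow(Z, 2) (Function('J')(Z) = Mul(1, Pow(Z, 2)) = Pow(Z, 2))
Add(Mul(Mul(Add(Add(Mul(3, 1), -2), 7), Pow(Add(3, -4), -1)), Function('J')(1)), X) = Add(Mul(Mul(Add(Add(Mul(3, 1), -2), 7), Pow(Add(3, -4), -1)), Pow(1, 2)), 10) = Add(Mul(Mul(Add(Add(3, -2), 7), Pow(-1, -1)), 1), 10) = Add(Mul(Mul(Add(1, 7), -1), 1), 10) = Add(Mul(Mul(8, -1), 1), 10) = Add(Mul(-8, 1), 10) = Add(-8, 10) = 2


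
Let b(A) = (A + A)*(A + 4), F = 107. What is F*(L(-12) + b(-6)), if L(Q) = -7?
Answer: 1819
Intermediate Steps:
b(A) = 2*A*(4 + A) (b(A) = (2*A)*(4 + A) = 2*A*(4 + A))
F*(L(-12) + b(-6)) = 107*(-7 + 2*(-6)*(4 - 6)) = 107*(-7 + 2*(-6)*(-2)) = 107*(-7 + 24) = 107*17 = 1819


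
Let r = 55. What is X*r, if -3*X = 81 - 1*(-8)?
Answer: -4895/3 ≈ -1631.7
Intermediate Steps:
X = -89/3 (X = -(81 - 1*(-8))/3 = -(81 + 8)/3 = -⅓*89 = -89/3 ≈ -29.667)
X*r = -89/3*55 = -4895/3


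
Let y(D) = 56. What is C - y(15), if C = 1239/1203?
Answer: -22043/401 ≈ -54.970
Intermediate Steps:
C = 413/401 (C = 1239*(1/1203) = 413/401 ≈ 1.0299)
C - y(15) = 413/401 - 1*56 = 413/401 - 56 = -22043/401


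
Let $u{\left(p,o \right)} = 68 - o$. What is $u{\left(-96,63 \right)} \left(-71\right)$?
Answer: $-355$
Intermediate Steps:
$u{\left(-96,63 \right)} \left(-71\right) = \left(68 - 63\right) \left(-71\right) = 5 \left(-71\right) = -355$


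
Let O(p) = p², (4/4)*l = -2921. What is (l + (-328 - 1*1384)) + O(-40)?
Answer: -3033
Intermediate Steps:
l = -2921
(l + (-328 - 1*1384)) + O(-40) = (-2921 + (-328 - 1*1384)) + (-40)² = (-2921 + (-328 - 1384)) + 1600 = (-2921 - 1712) + 1600 = -4633 + 1600 = -3033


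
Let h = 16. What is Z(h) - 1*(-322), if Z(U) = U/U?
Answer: 323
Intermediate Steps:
Z(U) = 1
Z(h) - 1*(-322) = 1 - 1*(-322) = 1 + 322 = 323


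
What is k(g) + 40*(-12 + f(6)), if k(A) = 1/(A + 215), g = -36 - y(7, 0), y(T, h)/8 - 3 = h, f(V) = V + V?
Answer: 1/155 ≈ 0.0064516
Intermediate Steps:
f(V) = 2*V
y(T, h) = 24 + 8*h
g = -60 (g = -36 - (24 + 8*0) = -36 - (24 + 0) = -36 - 1*24 = -36 - 24 = -60)
k(A) = 1/(215 + A)
k(g) + 40*(-12 + f(6)) = 1/(215 - 60) + 40*(-12 + 2*6) = 1/155 + 40*(-12 + 12) = 1/155 + 40*0 = 1/155 + 0 = 1/155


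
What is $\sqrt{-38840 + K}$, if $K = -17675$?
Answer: $i \sqrt{56515} \approx 237.73 i$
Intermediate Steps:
$\sqrt{-38840 + K} = \sqrt{-38840 - 17675} = \sqrt{-56515} = i \sqrt{56515}$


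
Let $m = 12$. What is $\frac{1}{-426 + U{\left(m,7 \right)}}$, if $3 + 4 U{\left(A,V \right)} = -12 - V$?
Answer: $- \frac{2}{863} \approx -0.0023175$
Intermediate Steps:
$U{\left(A,V \right)} = - \frac{15}{4} - \frac{V}{4}$ ($U{\left(A,V \right)} = - \frac{3}{4} + \frac{-12 - V}{4} = - \frac{3}{4} - \left(3 + \frac{V}{4}\right) = - \frac{15}{4} - \frac{V}{4}$)
$\frac{1}{-426 + U{\left(m,7 \right)}} = \frac{1}{-426 - \frac{11}{2}} = \frac{1}{- \frac{863}{2}} = - \frac{2}{863}$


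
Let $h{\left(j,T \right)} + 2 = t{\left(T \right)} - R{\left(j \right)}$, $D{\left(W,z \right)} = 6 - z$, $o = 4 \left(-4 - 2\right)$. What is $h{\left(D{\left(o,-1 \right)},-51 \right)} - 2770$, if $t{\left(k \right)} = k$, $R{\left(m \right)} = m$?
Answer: $-2830$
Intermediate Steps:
$o = -24$ ($o = 4 \left(-6\right) = -24$)
$h{\left(j,T \right)} = -2 + T - j$ ($h{\left(j,T \right)} = -2 + \left(T - j\right) = -2 + T - j$)
$h{\left(D{\left(o,-1 \right)},-51 \right)} - 2770 = \left(-2 - 51 - \left(6 - -1\right)\right) - 2770 = \left(-2 - 51 - \left(6 + 1\right)\right) - 2770 = \left(-2 - 51 - 7\right) - 2770 = -60 - 2770 = -2830$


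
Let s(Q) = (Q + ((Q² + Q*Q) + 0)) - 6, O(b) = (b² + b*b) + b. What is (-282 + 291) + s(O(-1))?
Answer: 6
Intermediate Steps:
O(b) = b + 2*b² (O(b) = (b² + b²) + b = 2*b² + b = b + 2*b²)
s(Q) = -6 + Q + 2*Q² (s(Q) = (Q + ((Q² + Q²) + 0)) - 6 = (Q + (2*Q² + 0)) - 6 = (Q + 2*Q²) - 6 = -6 + Q + 2*Q²)
(-282 + 291) + s(O(-1)) = (-282 + 291) + (-6 - (1 + 2*(-1)) + 2*(-(1 + 2*(-1)))²) = 9 + (-6 - (1 - 2) + 2*(-(1 - 2))²) = 9 + (-6 - 1*(-1) + 2*(-1*(-1))²) = 9 + (-6 + 1 + 2*1²) = 9 + (-6 + 1 + 2*1) = 9 + (-6 + 1 + 2) = 9 - 3 = 6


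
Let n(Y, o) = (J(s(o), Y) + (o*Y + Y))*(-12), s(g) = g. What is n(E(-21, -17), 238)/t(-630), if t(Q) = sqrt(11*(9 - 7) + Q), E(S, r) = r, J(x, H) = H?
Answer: -6120*I*sqrt(38)/19 ≈ -1985.6*I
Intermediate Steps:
t(Q) = sqrt(22 + Q) (t(Q) = sqrt(11*2 + Q) = sqrt(22 + Q))
n(Y, o) = -24*Y - 12*Y*o (n(Y, o) = (Y + (o*Y + Y))*(-12) = (Y + (Y*o + Y))*(-12) = (Y + (Y + Y*o))*(-12) = (2*Y + Y*o)*(-12) = -24*Y - 12*Y*o)
n(E(-21, -17), 238)/t(-630) = (12*(-17)*(-2 - 1*238))/(sqrt(22 - 630)) = (12*(-17)*(-2 - 238))/(sqrt(-608)) = (12*(-17)*(-240))/((4*I*sqrt(38))) = 48960*(-I*sqrt(38)/152) = -6120*I*sqrt(38)/19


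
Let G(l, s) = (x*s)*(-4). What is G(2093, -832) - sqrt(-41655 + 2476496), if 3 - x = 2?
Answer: 3328 - sqrt(2434841) ≈ 1767.6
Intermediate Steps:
x = 1 (x = 3 - 1*2 = 3 - 2 = 1)
G(l, s) = -4*s (G(l, s) = (1*s)*(-4) = s*(-4) = -4*s)
G(2093, -832) - sqrt(-41655 + 2476496) = -4*(-832) - sqrt(-41655 + 2476496) = 3328 - sqrt(2434841)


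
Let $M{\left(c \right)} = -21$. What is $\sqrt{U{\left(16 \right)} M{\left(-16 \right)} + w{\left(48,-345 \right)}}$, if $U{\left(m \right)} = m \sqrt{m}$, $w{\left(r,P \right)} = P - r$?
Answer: $3 i \sqrt{193} \approx 41.677 i$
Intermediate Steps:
$U{\left(m \right)} = m^{\frac{3}{2}}$
$\sqrt{U{\left(16 \right)} M{\left(-16 \right)} + w{\left(48,-345 \right)}} = \sqrt{16^{\frac{3}{2}} \left(-21\right) - 393} = \sqrt{64 \left(-21\right) - 393} = \sqrt{-1344 - 393} = \sqrt{-1737} = 3 i \sqrt{193}$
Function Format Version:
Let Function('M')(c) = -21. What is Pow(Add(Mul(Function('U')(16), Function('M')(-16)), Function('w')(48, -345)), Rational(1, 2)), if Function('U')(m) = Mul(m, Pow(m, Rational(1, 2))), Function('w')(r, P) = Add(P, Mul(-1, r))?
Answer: Mul(3, I, Pow(193, Rational(1, 2))) ≈ Mul(41.677, I)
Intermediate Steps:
Function('U')(m) = Pow(m, Rational(3, 2))
Pow(Add(Mul(Function('U')(16), Function('M')(-16)), Function('w')(48, -345)), Rational(1, 2)) = Pow(Add(Mul(Pow(16, Rational(3, 2)), -21), Add(-345, Mul(-1, 48))), Rational(1, 2)) = Pow(Add(Mul(64, -21), Add(-345, -48)), Rational(1, 2)) = Pow(Add(-1344, -393), Rational(1, 2)) = Pow(-1737, Rational(1, 2)) = Mul(3, I, Pow(193, Rational(1, 2)))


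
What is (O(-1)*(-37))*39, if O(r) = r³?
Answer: 1443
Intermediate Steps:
(O(-1)*(-37))*39 = ((-1)³*(-37))*39 = -1*(-37)*39 = 37*39 = 1443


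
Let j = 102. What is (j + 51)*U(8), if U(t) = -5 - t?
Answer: -1989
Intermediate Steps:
(j + 51)*U(8) = (102 + 51)*(-5 - 1*8) = 153*(-5 - 8) = 153*(-13) = -1989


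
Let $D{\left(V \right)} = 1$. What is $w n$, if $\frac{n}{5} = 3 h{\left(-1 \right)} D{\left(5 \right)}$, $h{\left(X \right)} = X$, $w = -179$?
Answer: $2685$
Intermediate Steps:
$n = -15$ ($n = 5 \cdot 3 \left(-1\right) 1 = 5 \left(\left(-3\right) 1\right) = 5 \left(-3\right) = -15$)
$w n = \left(-179\right) \left(-15\right) = 2685$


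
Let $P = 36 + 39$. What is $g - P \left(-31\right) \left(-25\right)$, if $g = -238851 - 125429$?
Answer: $-422405$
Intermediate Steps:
$P = 75$
$g = -364280$ ($g = -238851 - 125429 = -364280$)
$g - P \left(-31\right) \left(-25\right) = -364280 - 75 \left(-31\right) \left(-25\right) = -364280 - \left(-2325\right) \left(-25\right) = -364280 - 58125 = -422405$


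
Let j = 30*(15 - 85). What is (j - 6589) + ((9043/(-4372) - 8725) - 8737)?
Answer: -114341215/4372 ≈ -26153.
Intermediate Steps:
j = -2100 (j = 30*(-70) = -2100)
(j - 6589) + ((9043/(-4372) - 8725) - 8737) = (-2100 - 6589) + ((9043/(-4372) - 8725) - 8737) = -8689 + ((9043*(-1/4372) - 8725) - 8737) = -8689 + ((-9043/4372 - 8725) - 8737) = -8689 + (-38154743/4372 - 8737) = -8689 - 76352907/4372 = -114341215/4372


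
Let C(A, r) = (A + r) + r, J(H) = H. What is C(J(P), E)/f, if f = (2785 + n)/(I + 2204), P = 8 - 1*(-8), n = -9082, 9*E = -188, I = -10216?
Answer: -1858784/56673 ≈ -32.798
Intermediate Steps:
E = -188/9 (E = (⅑)*(-188) = -188/9 ≈ -20.889)
P = 16 (P = 8 + 8 = 16)
f = 6297/8012 (f = (2785 - 9082)/(-10216 + 2204) = -6297/(-8012) = -6297*(-1/8012) = 6297/8012 ≈ 0.78595)
C(A, r) = A + 2*r
C(J(P), E)/f = (16 + 2*(-188/9))/(6297/8012) = (16 - 376/9)*(8012/6297) = -232/9*8012/6297 = -1858784/56673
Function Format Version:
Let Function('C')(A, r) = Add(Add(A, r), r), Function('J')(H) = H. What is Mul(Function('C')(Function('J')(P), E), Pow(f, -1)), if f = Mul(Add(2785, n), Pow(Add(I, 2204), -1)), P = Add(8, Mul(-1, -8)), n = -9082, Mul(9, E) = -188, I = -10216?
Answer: Rational(-1858784, 56673) ≈ -32.798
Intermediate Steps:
E = Rational(-188, 9) (E = Mul(Rational(1, 9), -188) = Rational(-188, 9) ≈ -20.889)
P = 16 (P = Add(8, 8) = 16)
f = Rational(6297, 8012) (f = Mul(Add(2785, -9082), Pow(Add(-10216, 2204), -1)) = Mul(-6297, Pow(-8012, -1)) = Mul(-6297, Rational(-1, 8012)) = Rational(6297, 8012) ≈ 0.78595)
Function('C')(A, r) = Add(A, Mul(2, r))
Mul(Function('C')(Function('J')(P), E), Pow(f, -1)) = Mul(Add(16, Mul(2, Rational(-188, 9))), Pow(Rational(6297, 8012), -1)) = Mul(Add(16, Rational(-376, 9)), Rational(8012, 6297)) = Mul(Rational(-232, 9), Rational(8012, 6297)) = Rational(-1858784, 56673)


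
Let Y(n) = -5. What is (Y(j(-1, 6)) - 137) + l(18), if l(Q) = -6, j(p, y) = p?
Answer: -148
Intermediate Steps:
(Y(j(-1, 6)) - 137) + l(18) = (-5 - 137) - 6 = -142 - 6 = -148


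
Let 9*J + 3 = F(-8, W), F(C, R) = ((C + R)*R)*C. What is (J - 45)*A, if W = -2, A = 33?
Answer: -6248/3 ≈ -2082.7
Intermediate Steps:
F(C, R) = C*R*(C + R) (F(C, R) = (R*(C + R))*C = C*R*(C + R))
J = -163/9 (J = -⅓ + (-8*(-2)*(-8 - 2))/9 = -⅓ + (-8*(-2)*(-10))/9 = -⅓ + (⅑)*(-160) = -⅓ - 160/9 = -163/9 ≈ -18.111)
(J - 45)*A = (-163/9 - 45)*33 = -568/9*33 = -6248/3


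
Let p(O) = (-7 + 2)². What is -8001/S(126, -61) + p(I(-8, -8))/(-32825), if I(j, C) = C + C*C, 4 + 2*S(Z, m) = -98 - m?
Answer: 21010585/53833 ≈ 390.29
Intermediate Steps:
S(Z, m) = -51 - m/2 (S(Z, m) = -2 + (-98 - m)/2 = -2 + (-49 - m/2) = -51 - m/2)
I(j, C) = C + C²
p(O) = 25 (p(O) = (-5)² = 25)
-8001/S(126, -61) + p(I(-8, -8))/(-32825) = -8001/(-51 - ½*(-61)) + 25/(-32825) = -8001/(-51 + 61/2) + 25*(-1/32825) = -8001/(-41/2) - 1/1313 = -8001*(-2/41) - 1/1313 = 16002/41 - 1/1313 = 21010585/53833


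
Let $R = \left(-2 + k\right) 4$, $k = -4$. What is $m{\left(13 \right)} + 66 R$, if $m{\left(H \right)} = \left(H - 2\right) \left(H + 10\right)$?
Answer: $-1331$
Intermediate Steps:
$m{\left(H \right)} = \left(-2 + H\right) \left(10 + H\right)$
$R = -24$ ($R = \left(-2 - 4\right) 4 = \left(-6\right) 4 = -24$)
$m{\left(13 \right)} + 66 R = \left(-20 + 13^{2} + 8 \cdot 13\right) + 66 \left(-24\right) = \left(-20 + 169 + 104\right) - 1584 = 253 - 1584 = -1331$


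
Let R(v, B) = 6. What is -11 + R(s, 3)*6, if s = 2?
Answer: 25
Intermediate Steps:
-11 + R(s, 3)*6 = -11 + 6*6 = -11 + 36 = 25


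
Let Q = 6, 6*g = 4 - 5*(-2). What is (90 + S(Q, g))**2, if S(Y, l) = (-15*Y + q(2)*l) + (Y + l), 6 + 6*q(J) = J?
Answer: 3721/81 ≈ 45.938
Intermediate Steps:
g = 7/3 (g = (4 - 5*(-2))/6 = (4 + 10)/6 = (1/6)*14 = 7/3 ≈ 2.3333)
q(J) = -1 + J/6
S(Y, l) = -14*Y + l/3 (S(Y, l) = (-15*Y + (-1 + (1/6)*2)*l) + (Y + l) = (-15*Y + (-1 + 1/3)*l) + (Y + l) = (-15*Y - 2*l/3) + (Y + l) = -14*Y + l/3)
(90 + S(Q, g))**2 = (90 + (-14*6 + (1/3)*(7/3)))**2 = (90 + (-84 + 7/9))**2 = (90 - 749/9)**2 = (61/9)**2 = 3721/81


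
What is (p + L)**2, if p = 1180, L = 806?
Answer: 3944196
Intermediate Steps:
(p + L)**2 = (1180 + 806)**2 = 1986**2 = 3944196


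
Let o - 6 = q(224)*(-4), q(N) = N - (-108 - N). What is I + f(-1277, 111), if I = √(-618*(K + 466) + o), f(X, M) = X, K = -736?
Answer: -1277 + √164642 ≈ -871.24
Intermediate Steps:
q(N) = 108 + 2*N (q(N) = N + (108 + N) = 108 + 2*N)
o = -2218 (o = 6 + (108 + 2*224)*(-4) = 6 + (108 + 448)*(-4) = 6 + 556*(-4) = 6 - 2224 = -2218)
I = √164642 (I = √(-618*(-736 + 466) - 2218) = √(-618*(-270) - 2218) = √(166860 - 2218) = √164642 ≈ 405.76)
I + f(-1277, 111) = √164642 - 1277 = -1277 + √164642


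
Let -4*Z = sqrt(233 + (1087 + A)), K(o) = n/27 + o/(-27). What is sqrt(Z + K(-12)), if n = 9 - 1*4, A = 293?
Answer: sqrt(204 - 81*sqrt(1613))/18 ≈ 3.0677*I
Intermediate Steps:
n = 5 (n = 9 - 4 = 5)
K(o) = 5/27 - o/27 (K(o) = 5/27 + o/(-27) = 5*(1/27) + o*(-1/27) = 5/27 - o/27)
Z = -sqrt(1613)/4 (Z = -sqrt(233 + (1087 + 293))/4 = -sqrt(233 + 1380)/4 = -sqrt(1613)/4 ≈ -10.041)
sqrt(Z + K(-12)) = sqrt(-sqrt(1613)/4 + (5/27 - 1/27*(-12))) = sqrt(-sqrt(1613)/4 + (5/27 + 4/9)) = sqrt(-sqrt(1613)/4 + 17/27) = sqrt(17/27 - sqrt(1613)/4)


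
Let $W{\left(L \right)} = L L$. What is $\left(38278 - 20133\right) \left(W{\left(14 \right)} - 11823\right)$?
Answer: $-210971915$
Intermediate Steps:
$W{\left(L \right)} = L^{2}$
$\left(38278 - 20133\right) \left(W{\left(14 \right)} - 11823\right) = \left(38278 - 20133\right) \left(14^{2} - 11823\right) = 18145 \left(196 - 11823\right) = 18145 \left(-11627\right) = -210971915$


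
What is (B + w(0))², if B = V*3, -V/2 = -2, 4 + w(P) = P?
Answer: 64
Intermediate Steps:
w(P) = -4 + P
V = 4 (V = -2*(-2) = 4)
B = 12 (B = 4*3 = 12)
(B + w(0))² = (12 + (-4 + 0))² = (12 - 4)² = 8² = 64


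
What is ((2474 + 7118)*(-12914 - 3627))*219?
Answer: -34746818568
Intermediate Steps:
((2474 + 7118)*(-12914 - 3627))*219 = (9592*(-16541))*219 = -158661272*219 = -34746818568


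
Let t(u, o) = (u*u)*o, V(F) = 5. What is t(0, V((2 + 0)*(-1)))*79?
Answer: 0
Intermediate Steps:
t(u, o) = o*u² (t(u, o) = u²*o = o*u²)
t(0, V((2 + 0)*(-1)))*79 = (5*0²)*79 = (5*0)*79 = 0*79 = 0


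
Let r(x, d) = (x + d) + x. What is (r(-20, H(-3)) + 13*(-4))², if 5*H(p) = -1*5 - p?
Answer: 213444/25 ≈ 8537.8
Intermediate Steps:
H(p) = -1 - p/5 (H(p) = (-1*5 - p)/5 = (-5 - p)/5 = -1 - p/5)
r(x, d) = d + 2*x (r(x, d) = (d + x) + x = d + 2*x)
(r(-20, H(-3)) + 13*(-4))² = (((-1 - ⅕*(-3)) + 2*(-20)) + 13*(-4))² = (((-1 + ⅗) - 40) - 52)² = ((-⅖ - 40) - 52)² = (-202/5 - 52)² = (-462/5)² = 213444/25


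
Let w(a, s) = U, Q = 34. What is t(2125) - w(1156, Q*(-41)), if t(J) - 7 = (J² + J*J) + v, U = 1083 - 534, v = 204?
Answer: 9030912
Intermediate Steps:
U = 549
t(J) = 211 + 2*J² (t(J) = 7 + ((J² + J*J) + 204) = 7 + ((J² + J²) + 204) = 7 + (2*J² + 204) = 7 + (204 + 2*J²) = 211 + 2*J²)
w(a, s) = 549
t(2125) - w(1156, Q*(-41)) = (211 + 2*2125²) - 1*549 = (211 + 2*4515625) - 549 = (211 + 9031250) - 549 = 9031461 - 549 = 9030912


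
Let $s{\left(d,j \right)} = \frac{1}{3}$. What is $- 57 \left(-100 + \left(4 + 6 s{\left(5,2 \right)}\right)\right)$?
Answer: $5358$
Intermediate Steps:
$s{\left(d,j \right)} = \frac{1}{3}$
$- 57 \left(-100 + \left(4 + 6 s{\left(5,2 \right)}\right)\right) = - 57 \left(-100 + \left(4 + 6 \cdot \frac{1}{3}\right)\right) = - 57 \left(-100 + \left(4 + 2\right)\right) = - 57 \left(-100 + 6\right) = \left(-57\right) \left(-94\right) = 5358$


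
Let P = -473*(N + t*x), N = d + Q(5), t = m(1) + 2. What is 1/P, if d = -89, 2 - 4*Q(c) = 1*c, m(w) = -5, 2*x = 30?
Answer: 4/254947 ≈ 1.5690e-5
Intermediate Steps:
x = 15 (x = (½)*30 = 15)
Q(c) = ½ - c/4
t = -3 (t = -5 + 2 = -3)
N = -359/4 (N = -89 + (½ - ¼*5) = -89 + (½ - 5/4) = -89 - ¾ = -359/4 ≈ -89.750)
P = 254947/4 (P = -473*(-359/4 - 3*15) = -473*(-359/4 - 45) = -473*(-539/4) = 254947/4 ≈ 63737.)
1/P = 1/(254947/4) = 4/254947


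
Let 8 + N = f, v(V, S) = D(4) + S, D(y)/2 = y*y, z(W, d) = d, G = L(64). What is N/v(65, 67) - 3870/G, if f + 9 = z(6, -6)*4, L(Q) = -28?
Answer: 190991/1386 ≈ 137.80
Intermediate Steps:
G = -28
D(y) = 2*y² (D(y) = 2*(y*y) = 2*y²)
f = -33 (f = -9 - 6*4 = -9 - 24 = -33)
v(V, S) = 32 + S (v(V, S) = 2*4² + S = 2*16 + S = 32 + S)
N = -41 (N = -8 - 33 = -41)
N/v(65, 67) - 3870/G = -41/(32 + 67) - 3870/(-28) = -41/99 - 3870*(-1/28) = -41*1/99 + 1935/14 = -41/99 + 1935/14 = 190991/1386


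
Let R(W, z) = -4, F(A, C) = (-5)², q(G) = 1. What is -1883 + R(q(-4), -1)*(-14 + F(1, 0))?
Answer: -1927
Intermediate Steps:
F(A, C) = 25
-1883 + R(q(-4), -1)*(-14 + F(1, 0)) = -1883 - 4*(-14 + 25) = -1883 - 4*11 = -1883 - 44 = -1927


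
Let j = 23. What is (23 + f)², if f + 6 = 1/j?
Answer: 153664/529 ≈ 290.48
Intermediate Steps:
f = -137/23 (f = -6 + 1/23 = -137/23 ≈ -5.9565)
(23 + f)² = (23 - 137/23)² = (392/23)² = 153664/529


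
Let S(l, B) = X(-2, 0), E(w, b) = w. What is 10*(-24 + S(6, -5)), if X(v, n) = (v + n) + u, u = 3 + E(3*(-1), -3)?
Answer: -260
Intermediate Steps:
u = 0 (u = 3 + 3*(-1) = 3 - 3 = 0)
X(v, n) = n + v (X(v, n) = (v + n) + 0 = (n + v) + 0 = n + v)
S(l, B) = -2 (S(l, B) = 0 - 2 = -2)
10*(-24 + S(6, -5)) = 10*(-24 - 2) = 10*(-26) = -260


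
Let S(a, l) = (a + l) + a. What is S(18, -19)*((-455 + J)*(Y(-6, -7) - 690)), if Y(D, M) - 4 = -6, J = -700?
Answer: 13587420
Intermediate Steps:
Y(D, M) = -2 (Y(D, M) = 4 - 6 = -2)
S(a, l) = l + 2*a
S(18, -19)*((-455 + J)*(Y(-6, -7) - 690)) = (-19 + 2*18)*((-455 - 700)*(-2 - 690)) = (-19 + 36)*(-1155*(-692)) = 17*799260 = 13587420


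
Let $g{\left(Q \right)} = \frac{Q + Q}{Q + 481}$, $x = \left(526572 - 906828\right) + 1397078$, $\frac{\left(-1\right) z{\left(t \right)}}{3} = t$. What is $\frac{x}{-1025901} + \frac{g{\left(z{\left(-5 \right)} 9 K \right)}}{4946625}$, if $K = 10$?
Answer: $- \frac{40931684476958}{41297167711035} \approx -0.99115$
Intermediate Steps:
$z{\left(t \right)} = - 3 t$
$x = 1016822$ ($x = -380256 + 1397078 = 1016822$)
$g{\left(Q \right)} = \frac{2 Q}{481 + Q}$
$\frac{x}{-1025901} + \frac{g{\left(z{\left(-5 \right)} 9 K \right)}}{4946625} = \frac{1016822}{-1025901} + \frac{2 \left(-3\right) \left(-5\right) 9 \cdot 10 \frac{1}{481 + \left(-3\right) \left(-5\right) 9 \cdot 10}}{4946625} = 1016822 \left(- \frac{1}{1025901}\right) + \frac{2 \cdot 15 \cdot 9 \cdot 10}{481 + 15 \cdot 9 \cdot 10} \cdot \frac{1}{4946625} = - \frac{1016822}{1025901} + \frac{2 \cdot 135 \cdot 10}{481 + 135 \cdot 10} \cdot \frac{1}{4946625} = - \frac{1016822}{1025901} + 2 \cdot 1350 \frac{1}{481 + 1350} \cdot \frac{1}{4946625} = - \frac{1016822}{1025901} + 2 \cdot 1350 \cdot \frac{1}{1831} \cdot \frac{1}{4946625} = - \frac{1016822}{1025901} + \frac{2700}{1831} \cdot \frac{1}{4946625} = - \frac{1016822}{1025901} + \frac{12}{40254535} = - \frac{40931684476958}{41297167711035}$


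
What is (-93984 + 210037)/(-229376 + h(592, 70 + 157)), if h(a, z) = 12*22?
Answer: -116053/229112 ≈ -0.50653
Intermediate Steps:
h(a, z) = 264
(-93984 + 210037)/(-229376 + h(592, 70 + 157)) = (-93984 + 210037)/(-229376 + 264) = 116053/(-229112) = 116053*(-1/229112) = -116053/229112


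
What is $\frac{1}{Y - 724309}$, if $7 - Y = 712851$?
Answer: $- \frac{1}{1437153} \approx -6.9582 \cdot 10^{-7}$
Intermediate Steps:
$Y = -712844$ ($Y = 7 - 712851 = -712844$)
$\frac{1}{Y - 724309} = \frac{1}{-712844 - 724309} = \frac{1}{-1437153} = - \frac{1}{1437153}$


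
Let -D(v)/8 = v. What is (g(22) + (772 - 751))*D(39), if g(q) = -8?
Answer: -4056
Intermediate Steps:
D(v) = -8*v
(g(22) + (772 - 751))*D(39) = (-8 + (772 - 751))*(-8*39) = (-8 + 21)*(-312) = 13*(-312) = -4056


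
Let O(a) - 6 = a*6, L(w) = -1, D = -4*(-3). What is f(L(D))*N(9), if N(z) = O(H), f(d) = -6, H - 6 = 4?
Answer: -396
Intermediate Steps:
D = 12
H = 10 (H = 6 + 4 = 10)
O(a) = 6 + 6*a (O(a) = 6 + a*6 = 6 + 6*a)
N(z) = 66 (N(z) = 6 + 6*10 = 6 + 60 = 66)
f(L(D))*N(9) = -6*66 = -396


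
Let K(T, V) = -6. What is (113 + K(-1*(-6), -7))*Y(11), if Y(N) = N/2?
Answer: 1177/2 ≈ 588.50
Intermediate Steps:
Y(N) = N/2 (Y(N) = N*(1/2) = N/2)
(113 + K(-1*(-6), -7))*Y(11) = (113 - 6)*((1/2)*11) = 107*(11/2) = 1177/2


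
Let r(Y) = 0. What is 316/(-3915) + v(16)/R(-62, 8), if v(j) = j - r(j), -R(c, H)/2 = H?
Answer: -4231/3915 ≈ -1.0807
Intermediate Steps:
R(c, H) = -2*H
v(j) = j (v(j) = j - 1*0 = j + 0 = j)
316/(-3915) + v(16)/R(-62, 8) = 316/(-3915) + 16/((-2*8)) = 316*(-1/3915) + 16/(-16) = -316/3915 + 16*(-1/16) = -316/3915 - 1 = -4231/3915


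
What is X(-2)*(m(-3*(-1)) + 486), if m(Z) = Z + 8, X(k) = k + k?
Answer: -1988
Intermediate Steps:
X(k) = 2*k
m(Z) = 8 + Z
X(-2)*(m(-3*(-1)) + 486) = (2*(-2))*((8 - 3*(-1)) + 486) = -4*((8 + 3) + 486) = -4*(11 + 486) = -4*497 = -1988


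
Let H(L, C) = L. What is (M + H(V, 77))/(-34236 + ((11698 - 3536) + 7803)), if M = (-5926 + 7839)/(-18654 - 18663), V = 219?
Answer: -8170510/681818907 ≈ -0.011983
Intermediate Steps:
M = -1913/37317 (M = 1913/(-37317) = 1913*(-1/37317) = -1913/37317 ≈ -0.051264)
(M + H(V, 77))/(-34236 + ((11698 - 3536) + 7803)) = (-1913/37317 + 219)/(-34236 + ((11698 - 3536) + 7803)) = 8170510/(37317*(-34236 + (8162 + 7803))) = 8170510/(37317*(-34236 + 15965)) = (8170510/37317)/(-18271) = (8170510/37317)*(-1/18271) = -8170510/681818907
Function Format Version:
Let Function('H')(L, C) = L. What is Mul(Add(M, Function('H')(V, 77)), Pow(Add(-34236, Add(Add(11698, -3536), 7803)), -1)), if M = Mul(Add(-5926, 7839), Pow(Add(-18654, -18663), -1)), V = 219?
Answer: Rational(-8170510, 681818907) ≈ -0.011983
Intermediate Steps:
M = Rational(-1913, 37317) (M = Mul(1913, Pow(-37317, -1)) = Mul(1913, Rational(-1, 37317)) = Rational(-1913, 37317) ≈ -0.051264)
Mul(Add(M, Function('H')(V, 77)), Pow(Add(-34236, Add(Add(11698, -3536), 7803)), -1)) = Mul(Add(Rational(-1913, 37317), 219), Pow(Add(-34236, Add(Add(11698, -3536), 7803)), -1)) = Mul(Rational(8170510, 37317), Pow(Add(-34236, Add(8162, 7803)), -1)) = Mul(Rational(8170510, 37317), Pow(Add(-34236, 15965), -1)) = Mul(Rational(8170510, 37317), Pow(-18271, -1)) = Mul(Rational(8170510, 37317), Rational(-1, 18271)) = Rational(-8170510, 681818907)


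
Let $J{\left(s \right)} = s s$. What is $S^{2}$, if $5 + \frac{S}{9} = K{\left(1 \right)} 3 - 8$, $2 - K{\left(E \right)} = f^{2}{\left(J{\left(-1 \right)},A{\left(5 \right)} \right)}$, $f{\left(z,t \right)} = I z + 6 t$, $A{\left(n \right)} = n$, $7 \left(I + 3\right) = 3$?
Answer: $\frac{996832512225}{2401} \approx 4.1517 \cdot 10^{8}$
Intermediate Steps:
$I = - \frac{18}{7}$ ($I = -3 + \frac{1}{7} \cdot 3 = -3 + \frac{3}{7} = - \frac{18}{7} \approx -2.5714$)
$J{\left(s \right)} = s^{2}$
$f{\left(z,t \right)} = 6 t - \frac{18 z}{7}$ ($f{\left(z,t \right)} = - \frac{18 z}{7} + 6 t = 6 t - \frac{18 z}{7}$)
$K{\left(E \right)} = - \frac{36766}{49}$ ($K{\left(E \right)} = 2 - \left(6 \cdot 5 - \frac{18 \left(-1\right)^{2}}{7}\right)^{2} = 2 - \left(30 - \frac{18}{7}\right)^{2} = 2 - \left(\frac{192}{7}\right)^{2} = 2 - \frac{36864}{49} = - \frac{36766}{49}$)
$S = - \frac{998415}{49}$ ($S = -45 + 9 \left(\left(- \frac{36766}{49}\right) 3 - 8\right) = -45 + 9 \left(- \frac{110298}{49} - 8\right) = -45 + 9 \left(- \frac{110690}{49}\right) = -45 - \frac{996210}{49} = - \frac{998415}{49} \approx -20376.0$)
$S^{2} = \left(- \frac{998415}{49}\right)^{2} = \frac{996832512225}{2401}$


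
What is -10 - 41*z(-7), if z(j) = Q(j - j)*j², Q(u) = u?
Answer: -10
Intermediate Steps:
z(j) = 0 (z(j) = (j - j)*j² = 0*j² = 0)
-10 - 41*z(-7) = -10 - 41*0 = -10 + 0 = -10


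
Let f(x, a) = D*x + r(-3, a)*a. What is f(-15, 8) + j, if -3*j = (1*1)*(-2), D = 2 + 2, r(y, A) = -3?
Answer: -250/3 ≈ -83.333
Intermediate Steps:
D = 4
f(x, a) = -3*a + 4*x (f(x, a) = 4*x - 3*a = -3*a + 4*x)
j = 2/3 (j = -1*1*(-2)/3 = -(-2)/3 = -1/3*(-2) = 2/3 ≈ 0.66667)
f(-15, 8) + j = (-3*8 + 4*(-15)) + 2/3 = (-24 - 60) + 2/3 = -84 + 2/3 = -250/3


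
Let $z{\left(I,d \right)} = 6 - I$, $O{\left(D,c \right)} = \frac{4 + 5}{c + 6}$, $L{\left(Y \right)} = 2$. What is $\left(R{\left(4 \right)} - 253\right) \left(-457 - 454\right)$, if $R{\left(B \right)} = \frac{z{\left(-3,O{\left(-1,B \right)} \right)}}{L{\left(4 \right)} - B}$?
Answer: $\frac{469165}{2} \approx 2.3458 \cdot 10^{5}$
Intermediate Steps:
$O{\left(D,c \right)} = \frac{9}{6 + c}$
$R{\left(B \right)} = \frac{9}{2 - B}$ ($R{\left(B \right)} = \frac{6 - -3}{2 - B} = \frac{6 + 3}{2 - B} = \frac{9}{2 - B}$)
$\left(R{\left(4 \right)} - 253\right) \left(-457 - 454\right) = \left(- \frac{9}{-2 + 4} - 253\right) \left(-457 - 454\right) = \left(- \frac{9}{2} - 253\right) \left(-911\right) = \left(- \frac{515}{2}\right) \left(-911\right) = \frac{469165}{2}$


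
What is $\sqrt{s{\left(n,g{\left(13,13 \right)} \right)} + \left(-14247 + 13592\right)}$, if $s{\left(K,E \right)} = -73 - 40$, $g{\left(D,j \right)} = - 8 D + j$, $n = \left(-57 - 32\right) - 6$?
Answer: $16 i \sqrt{3} \approx 27.713 i$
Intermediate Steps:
$n = -95$ ($n = -89 - 6 = -95$)
$g{\left(D,j \right)} = j - 8 D$
$s{\left(K,E \right)} = -113$
$\sqrt{s{\left(n,g{\left(13,13 \right)} \right)} + \left(-14247 + 13592\right)} = \sqrt{-113 + \left(-14247 + 13592\right)} = \sqrt{-113 - 655} = \sqrt{-768} = 16 i \sqrt{3}$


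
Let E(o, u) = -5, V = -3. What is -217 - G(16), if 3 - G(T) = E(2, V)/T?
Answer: -3525/16 ≈ -220.31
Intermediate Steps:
G(T) = 3 + 5/T (G(T) = 3 - (-5)/T = 3 + 5/T)
-217 - G(16) = -217 - (3 + 5/16) = -217 - 1*53/16 = -217 - 53/16 = -3525/16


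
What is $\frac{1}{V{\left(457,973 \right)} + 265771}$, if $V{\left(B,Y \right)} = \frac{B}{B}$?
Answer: $\frac{1}{265772} \approx 3.7626 \cdot 10^{-6}$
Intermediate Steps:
$V{\left(B,Y \right)} = 1$
$\frac{1}{V{\left(457,973 \right)} + 265771} = \frac{1}{1 + 265771} = \frac{1}{265772}$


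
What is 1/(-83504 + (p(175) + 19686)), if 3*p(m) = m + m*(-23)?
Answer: -3/195304 ≈ -1.5361e-5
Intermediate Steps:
p(m) = -22*m/3 (p(m) = (m + m*(-23))/3 = (m - 23*m)/3 = (-22*m)/3 = -22*m/3)
1/(-83504 + (p(175) + 19686)) = 1/(-83504 + (-22/3*175 + 19686)) = 1/(-83504 + (-3850/3 + 19686)) = 1/(-83504 + 55208/3) = 1/(-195304/3) = -3/195304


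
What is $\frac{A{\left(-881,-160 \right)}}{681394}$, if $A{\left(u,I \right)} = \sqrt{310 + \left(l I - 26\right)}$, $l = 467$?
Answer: $\frac{i \sqrt{18609}}{340697} \approx 0.0004004 i$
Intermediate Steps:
$A{\left(u,I \right)} = \sqrt{284 + 467 I}$ ($A{\left(u,I \right)} = \sqrt{310 + \left(467 I - 26\right)} = \sqrt{310 + \left(-26 + 467 I\right)} = \sqrt{284 + 467 I}$)
$\frac{A{\left(-881,-160 \right)}}{681394} = \frac{\sqrt{284 + 467 \left(-160\right)}}{681394} = \sqrt{284 - 74720} \cdot \frac{1}{681394} = \sqrt{-74436} \cdot \frac{1}{681394} = 2 i \sqrt{18609} \cdot \frac{1}{681394} = \frac{i \sqrt{18609}}{340697}$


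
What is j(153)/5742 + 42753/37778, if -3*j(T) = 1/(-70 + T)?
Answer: 15281601499/13503349431 ≈ 1.1317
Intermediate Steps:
j(T) = -1/(3*(-70 + T))
j(153)/5742 + 42753/37778 = -1/(-210 + 3*153)/5742 + 42753/37778 = -1/(-210 + 459)*(1/5742) + 42753*(1/37778) = -1/249*(1/5742) + 42753/37778 = -1*1/249*(1/5742) + 42753/37778 = -1/249*1/5742 + 42753/37778 = -1/1429758 + 42753/37778 = 15281601499/13503349431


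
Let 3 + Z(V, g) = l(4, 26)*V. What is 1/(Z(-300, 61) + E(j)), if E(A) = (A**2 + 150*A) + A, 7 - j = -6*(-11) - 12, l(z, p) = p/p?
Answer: -1/5191 ≈ -0.00019264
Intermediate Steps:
l(z, p) = 1
Z(V, g) = -3 + V (Z(V, g) = -3 + 1*V = -3 + V)
j = -47 (j = 7 - (-6*(-11) - 12) = 7 - (66 - 12) = 7 - 1*54 = 7 - 54 = -47)
E(A) = A**2 + 151*A
1/(Z(-300, 61) + E(j)) = 1/((-3 - 300) - 47*(151 - 47)) = 1/(-303 - 47*104) = 1/(-303 - 4888) = 1/(-5191) = -1/5191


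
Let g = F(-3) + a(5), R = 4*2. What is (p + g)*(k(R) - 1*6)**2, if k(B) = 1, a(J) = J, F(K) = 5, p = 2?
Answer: 300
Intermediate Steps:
R = 8
g = 10 (g = 5 + 5 = 10)
(p + g)*(k(R) - 1*6)**2 = (2 + 10)*(1 - 1*6)**2 = 12*(1 - 6)**2 = 12*(-5)**2 = 12*25 = 300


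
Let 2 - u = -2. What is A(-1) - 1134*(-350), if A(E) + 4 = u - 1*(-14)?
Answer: 396914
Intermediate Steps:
u = 4 (u = 2 - 1*(-2) = 2 + 2 = 4)
A(E) = 14 (A(E) = -4 + (4 - 1*(-14)) = -4 + (4 + 14) = -4 + 18 = 14)
A(-1) - 1134*(-350) = 14 - 1134*(-350) = 14 + 396900 = 396914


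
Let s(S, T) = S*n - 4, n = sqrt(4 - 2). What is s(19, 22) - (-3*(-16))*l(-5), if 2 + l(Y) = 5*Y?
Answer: 1292 + 19*sqrt(2) ≈ 1318.9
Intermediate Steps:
l(Y) = -2 + 5*Y
n = sqrt(2) ≈ 1.4142
s(S, T) = -4 + S*sqrt(2) (s(S, T) = S*sqrt(2) - 4 = -4 + S*sqrt(2))
s(19, 22) - (-3*(-16))*l(-5) = (-4 + 19*sqrt(2)) - (-3*(-16))*(-2 + 5*(-5)) = (-4 + 19*sqrt(2)) - 48*(-2 - 25) = (-4 + 19*sqrt(2)) - 48*(-27) = (-4 + 19*sqrt(2)) - 1*(-1296) = (-4 + 19*sqrt(2)) + 1296 = 1292 + 19*sqrt(2)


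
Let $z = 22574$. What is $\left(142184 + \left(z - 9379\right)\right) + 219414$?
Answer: $374793$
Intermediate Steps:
$\left(142184 + \left(z - 9379\right)\right) + 219414 = \left(142184 + \left(22574 - 9379\right)\right) + 219414 = \left(142184 + 13195\right) + 219414 = 155379 + 219414 = 374793$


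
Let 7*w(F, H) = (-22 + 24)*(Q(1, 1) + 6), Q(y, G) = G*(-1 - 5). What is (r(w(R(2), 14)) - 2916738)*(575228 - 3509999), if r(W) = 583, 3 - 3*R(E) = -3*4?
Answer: 8558247125505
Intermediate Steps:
Q(y, G) = -6*G (Q(y, G) = G*(-6) = -6*G)
R(E) = 5 (R(E) = 1 - (-1)*4 = 1 - 1/3*(-12) = 1 + 4 = 5)
w(F, H) = 0 (w(F, H) = ((-22 + 24)*(-6*1 + 6))/7 = (2*(-6 + 6))/7 = (2*0)/7 = (1/7)*0 = 0)
(r(w(R(2), 14)) - 2916738)*(575228 - 3509999) = (583 - 2916738)*(575228 - 3509999) = -2916155*(-2934771) = 8558247125505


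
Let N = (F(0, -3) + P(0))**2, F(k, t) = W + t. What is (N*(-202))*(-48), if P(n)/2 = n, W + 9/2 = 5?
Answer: 60600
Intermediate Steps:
W = 1/2 (W = -9/2 + 5 = 1/2 ≈ 0.50000)
P(n) = 2*n
F(k, t) = 1/2 + t
N = 25/4 (N = ((1/2 - 3) + 2*0)**2 = (-5/2 + 0)**2 = (-5/2)**2 = 25/4 ≈ 6.2500)
(N*(-202))*(-48) = ((25/4)*(-202))*(-48) = -2525/2*(-48) = 60600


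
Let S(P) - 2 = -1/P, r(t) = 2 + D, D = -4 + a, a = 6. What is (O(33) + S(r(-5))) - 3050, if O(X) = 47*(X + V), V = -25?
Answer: -10689/4 ≈ -2672.3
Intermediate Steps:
D = 2 (D = -4 + 6 = 2)
O(X) = -1175 + 47*X (O(X) = 47*(X - 25) = 47*(-25 + X) = -1175 + 47*X)
r(t) = 4 (r(t) = 2 + 2 = 4)
S(P) = 2 - 1/P
(O(33) + S(r(-5))) - 3050 = ((-1175 + 47*33) + (2 - 1/4)) - 3050 = ((-1175 + 1551) + (2 - 1*¼)) - 3050 = (376 + (2 - ¼)) - 3050 = (376 + 7/4) - 3050 = 1511/4 - 3050 = -10689/4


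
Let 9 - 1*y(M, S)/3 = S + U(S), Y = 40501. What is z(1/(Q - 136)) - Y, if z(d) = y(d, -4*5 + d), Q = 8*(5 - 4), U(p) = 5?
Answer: -5174909/128 ≈ -40429.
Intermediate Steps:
Q = 8 (Q = 8*1 = 8)
y(M, S) = 12 - 3*S (y(M, S) = 27 - 3*(S + 5) = 27 - 3*(5 + S) = 27 + (-15 - 3*S) = 12 - 3*S)
z(d) = 72 - 3*d (z(d) = 12 - 3*(-4*5 + d) = 12 - 3*(-20 + d) = 12 + (60 - 3*d) = 72 - 3*d)
z(1/(Q - 136)) - Y = (72 - 3/(8 - 136)) - 1*40501 = (72 - 3/(-128)) - 40501 = (72 - 3*(-1/128)) - 40501 = (72 + 3/128) - 40501 = 9219/128 - 40501 = -5174909/128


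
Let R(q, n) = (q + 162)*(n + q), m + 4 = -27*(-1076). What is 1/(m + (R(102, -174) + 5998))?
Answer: 1/16038 ≈ 6.2352e-5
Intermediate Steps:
m = 29048 (m = -4 - 27*(-1076) = -4 + 29052 = 29048)
R(q, n) = (162 + q)*(n + q)
1/(m + (R(102, -174) + 5998)) = 1/(29048 + ((102**2 + 162*(-174) + 162*102 - 174*102) + 5998)) = 1/(29048 + ((10404 - 28188 + 16524 - 17748) + 5998)) = 1/(29048 + (-19008 + 5998)) = 1/(29048 - 13010) = 1/16038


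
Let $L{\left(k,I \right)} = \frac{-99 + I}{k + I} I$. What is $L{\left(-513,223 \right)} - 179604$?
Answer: $- \frac{26056406}{145} \approx -1.797 \cdot 10^{5}$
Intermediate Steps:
$L{\left(k,I \right)} = \frac{I \left(-99 + I\right)}{I + k}$ ($L{\left(k,I \right)} = \frac{-99 + I}{I + k} I = \frac{I \left(-99 + I\right)}{I + k}$)
$L{\left(-513,223 \right)} - 179604 = \frac{223 \left(-99 + 223\right)}{223 - 513} - 179604 = 223 \frac{1}{-290} \cdot 124 - 179604 = 223 \left(- \frac{1}{290}\right) 124 - 179604 = - \frac{13826}{145} - 179604 = - \frac{26056406}{145}$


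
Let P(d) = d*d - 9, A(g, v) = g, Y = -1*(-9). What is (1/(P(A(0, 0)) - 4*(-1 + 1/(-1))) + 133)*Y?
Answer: 1188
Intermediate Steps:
Y = 9
P(d) = -9 + d² (P(d) = d² - 9 = -9 + d²)
(1/(P(A(0, 0)) - 4*(-1 + 1/(-1))) + 133)*Y = (1/((-9 + 0²) - 4*(-1 + 1/(-1))) + 133)*9 = (1/((-9 + 0) - 4*(-1 - 1)) + 133)*9 = (1/(-9 - 4*(-2)) + 133)*9 = (1/(-9 + 8) + 133)*9 = (1/(-1) + 133)*9 = (-1 + 133)*9 = 132*9 = 1188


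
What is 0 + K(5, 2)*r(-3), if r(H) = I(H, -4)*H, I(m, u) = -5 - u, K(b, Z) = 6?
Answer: 18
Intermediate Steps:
r(H) = -H (r(H) = (-5 - 1*(-4))*H = (-5 + 4)*H = -H)
0 + K(5, 2)*r(-3) = 0 + 6*(-1*(-3)) = 0 + 6*3 = 0 + 18 = 18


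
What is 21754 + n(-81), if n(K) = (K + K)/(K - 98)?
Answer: 3894128/179 ≈ 21755.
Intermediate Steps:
n(K) = 2*K/(-98 + K) (n(K) = (2*K)/(-98 + K) = 2*K/(-98 + K))
21754 + n(-81) = 21754 + 2*(-81)/(-98 - 81) = 21754 + 2*(-81)/(-179) = 21754 + 2*(-81)*(-1/179) = 21754 + 162/179 = 3894128/179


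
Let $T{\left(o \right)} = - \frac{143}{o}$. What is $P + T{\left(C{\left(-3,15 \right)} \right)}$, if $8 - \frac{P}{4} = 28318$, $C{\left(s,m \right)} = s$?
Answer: $- \frac{339577}{3} \approx -1.1319 \cdot 10^{5}$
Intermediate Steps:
$P = -113240$ ($P = 32 - 113272 = -113240$)
$P + T{\left(C{\left(-3,15 \right)} \right)} = -113240 - \frac{143}{-3} = -113240 - - \frac{143}{3} = -113240 + \frac{143}{3} = - \frac{339577}{3}$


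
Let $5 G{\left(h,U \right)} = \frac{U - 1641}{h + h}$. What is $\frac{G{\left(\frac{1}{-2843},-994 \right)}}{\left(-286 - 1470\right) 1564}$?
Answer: $- \frac{88133}{323104} \approx -0.27277$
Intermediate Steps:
$G{\left(h,U \right)} = \frac{-1641 + U}{10 h}$ ($G{\left(h,U \right)} = \frac{\left(U - 1641\right) \frac{1}{h + h}}{5} = \frac{\left(-1641 + U\right) \frac{1}{2 h}}{5} = \frac{\frac{1}{2} \frac{1}{h} \left(-1641 + U\right)}{5} = \frac{-1641 + U}{10 h}$)
$\frac{G{\left(\frac{1}{-2843},-994 \right)}}{\left(-286 - 1470\right) 1564} = \frac{\frac{1}{10} \frac{1}{\frac{1}{-2843}} \left(-1641 - 994\right)}{\left(-286 - 1470\right) 1564} = \frac{\frac{1}{10} \frac{1}{- \frac{1}{2843}} \left(-2635\right)}{\left(-1756\right) 1564} = \frac{\frac{1}{10} \left(-2843\right) \left(-2635\right)}{-2746384} = \frac{1498261}{2} \left(- \frac{1}{2746384}\right) = - \frac{88133}{323104}$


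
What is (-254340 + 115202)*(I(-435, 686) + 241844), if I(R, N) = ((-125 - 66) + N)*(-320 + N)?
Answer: -58857321932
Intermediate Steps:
I(R, N) = (-320 + N)*(-191 + N) (I(R, N) = (-191 + N)*(-320 + N) = (-320 + N)*(-191 + N))
(-254340 + 115202)*(I(-435, 686) + 241844) = (-254340 + 115202)*((61120 + 686² - 511*686) + 241844) = -139138*((61120 + 470596 - 350546) + 241844) = -139138*(181170 + 241844) = -139138*423014 = -58857321932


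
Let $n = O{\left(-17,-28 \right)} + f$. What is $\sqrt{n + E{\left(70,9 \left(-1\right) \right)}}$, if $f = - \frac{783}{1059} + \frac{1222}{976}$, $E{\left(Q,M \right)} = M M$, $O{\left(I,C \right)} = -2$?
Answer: $\frac{\sqrt{589882366286}}{86132} \approx 8.917$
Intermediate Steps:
$E{\left(Q,M \right)} = M^{2}$
$f = \frac{88315}{172264}$ ($f = \left(-783\right) \frac{1}{1059} + 1222 \cdot \frac{1}{976} = - \frac{261}{353} + \frac{611}{488} = \frac{88315}{172264} \approx 0.51267$)
$n = - \frac{256213}{172264}$ ($n = -2 + \frac{88315}{172264} = - \frac{256213}{172264} \approx -1.4873$)
$\sqrt{n + E{\left(70,9 \left(-1\right) \right)}} = \sqrt{- \frac{256213}{172264} + \left(9 \left(-1\right)\right)^{2}} = \sqrt{- \frac{256213}{172264} + \left(-9\right)^{2}} = \sqrt{- \frac{256213}{172264} + 81} = \sqrt{\frac{13697171}{172264}} = \frac{\sqrt{589882366286}}{86132}$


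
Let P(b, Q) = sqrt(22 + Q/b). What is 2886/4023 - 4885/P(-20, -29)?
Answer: 962/1341 - 9770*sqrt(2345)/469 ≈ -1008.1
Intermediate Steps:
2886/4023 - 4885/P(-20, -29) = 2886/4023 - 4885/sqrt(22 - 29/(-20)) = 2886*(1/4023) - 4885/sqrt(22 - 29*(-1/20)) = 962/1341 - 4885/sqrt(22 + 29/20) = 962/1341 - 4885*2*sqrt(2345)/469 = 962/1341 - 9770*sqrt(2345)/469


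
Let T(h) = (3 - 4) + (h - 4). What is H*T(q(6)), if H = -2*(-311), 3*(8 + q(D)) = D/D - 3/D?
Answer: -23947/3 ≈ -7982.3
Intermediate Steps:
q(D) = -23/3 - 1/D (q(D) = -8 + (D/D - 3/D)/3 = -8 + (1 - 3/D)/3 = -8 + (⅓ - 1/D) = -23/3 - 1/D)
T(h) = -5 + h (T(h) = -1 + (-4 + h) = -5 + h)
H = 622
H*T(q(6)) = 622*(-5 + (-23/3 - 1/6)) = 622*(-5 + (-23/3 - 1*⅙)) = 622*(-5 + (-23/3 - ⅙)) = 622*(-5 - 47/6) = 622*(-77/6) = -23947/3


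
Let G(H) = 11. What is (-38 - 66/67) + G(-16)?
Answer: -1875/67 ≈ -27.985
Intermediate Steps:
(-38 - 66/67) + G(-16) = (-38 - 66/67) + 11 = -2612/67 + 11 = -1875/67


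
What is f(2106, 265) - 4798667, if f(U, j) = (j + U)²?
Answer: 822974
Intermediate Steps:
f(U, j) = (U + j)²
f(2106, 265) - 4798667 = (2106 + 265)² - 4798667 = 2371² - 4798667 = 5621641 - 4798667 = 822974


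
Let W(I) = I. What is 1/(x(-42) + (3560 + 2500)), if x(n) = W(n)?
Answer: 1/6018 ≈ 0.00016617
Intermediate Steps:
x(n) = n
1/(x(-42) + (3560 + 2500)) = 1/(-42 + (3560 + 2500)) = 1/(-42 + 6060) = 1/6018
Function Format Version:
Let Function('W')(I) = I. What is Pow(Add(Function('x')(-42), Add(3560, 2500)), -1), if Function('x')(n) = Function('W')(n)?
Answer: Rational(1, 6018) ≈ 0.00016617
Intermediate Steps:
Function('x')(n) = n
Pow(Add(Function('x')(-42), Add(3560, 2500)), -1) = Pow(Add(-42, Add(3560, 2500)), -1) = Pow(Add(-42, 6060), -1) = Pow(6018, -1) = Rational(1, 6018)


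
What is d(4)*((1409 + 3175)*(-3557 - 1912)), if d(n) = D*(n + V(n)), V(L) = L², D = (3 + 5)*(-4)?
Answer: 16044733440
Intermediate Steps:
D = -32 (D = 8*(-4) = -32)
d(n) = -32*n - 32*n² (d(n) = -32*(n + n²) = -32*n - 32*n²)
d(4)*((1409 + 3175)*(-3557 - 1912)) = (32*4*(-1 - 1*4))*((1409 + 3175)*(-3557 - 1912)) = (32*4*(-1 - 4))*(4584*(-5469)) = (32*4*(-5))*(-25069896) = -640*(-25069896) = 16044733440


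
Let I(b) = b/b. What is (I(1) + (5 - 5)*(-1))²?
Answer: 1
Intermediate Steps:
I(b) = 1
(I(1) + (5 - 5)*(-1))² = (1 + (5 - 5)*(-1))² = (1 + 0*(-1))² = (1 + 0)² = 1² = 1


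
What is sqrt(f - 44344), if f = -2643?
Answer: I*sqrt(46987) ≈ 216.76*I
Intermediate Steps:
sqrt(f - 44344) = sqrt(-2643 - 44344) = sqrt(-46987) = I*sqrt(46987)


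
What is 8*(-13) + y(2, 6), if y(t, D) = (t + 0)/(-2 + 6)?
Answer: -207/2 ≈ -103.50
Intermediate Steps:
y(t, D) = t/4
8*(-13) + y(2, 6) = 8*(-13) + (1/4)*2 = -104 + 1/2 = -207/2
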